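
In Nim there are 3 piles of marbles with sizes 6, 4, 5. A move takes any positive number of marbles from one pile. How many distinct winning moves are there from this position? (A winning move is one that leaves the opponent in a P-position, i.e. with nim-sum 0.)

3

Compute the nim-sum pairwise:
6 ⊕ 4 = 2
2 ⊕ 5 = 7
The overall nim-sum is X = 7. A pile of size p has a winning move iff p XOR X < p (reduce it to p XOR X).
  6: 6 XOR 7 = 1 < 6 — winning move (to 1).
  4: 4 XOR 7 = 3 < 4 — winning move (to 3).
  5: 5 XOR 7 = 2 < 5 — winning move (to 2).
That gives 3 winning moves.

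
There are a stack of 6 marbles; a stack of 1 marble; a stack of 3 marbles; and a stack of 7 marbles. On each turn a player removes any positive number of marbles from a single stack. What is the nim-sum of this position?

In binary:
  110  (6)
  001  (1)
  011  (3)
  111  (7)
  ---
  011  (3)

3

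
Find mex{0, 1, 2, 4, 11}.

The values 0, 1, 2 are all present; 3 is the first non-negative integer missing from the set.

3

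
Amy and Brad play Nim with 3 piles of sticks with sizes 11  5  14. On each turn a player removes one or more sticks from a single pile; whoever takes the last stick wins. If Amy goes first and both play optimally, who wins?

In binary:
  1011  (11)
  0101  (5)
  1110  (14)
  ----
  0000  (0)
The nim-sum is 0, so this is a P-position: the player to move is in a losing position under optimal play; Amy is about to move from it and so loses — Brad wins.

Brad wins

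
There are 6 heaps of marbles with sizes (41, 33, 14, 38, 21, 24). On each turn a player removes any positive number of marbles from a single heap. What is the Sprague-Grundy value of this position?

45

Nim-sum: 41 XOR 33 XOR 14 XOR 38 XOR 21 XOR 24 = 45.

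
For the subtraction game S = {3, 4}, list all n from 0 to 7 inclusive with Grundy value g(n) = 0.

Compute g(0), g(1), … for moves {3, 4}:
k:     0  1  2  3  4  5  6  7
g(k):  0  0  0  1  1  1  2  0
The P-positions (g = 0) in 0..7 are 0, 1, 2, 7.

0, 1, 2, 7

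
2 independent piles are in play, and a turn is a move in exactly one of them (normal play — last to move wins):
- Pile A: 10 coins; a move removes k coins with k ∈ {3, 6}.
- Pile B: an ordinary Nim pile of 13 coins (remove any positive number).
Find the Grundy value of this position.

For pile A, compute g(0), g(1), … with moves {3, 6}:
g(0) = mex{} = 0
g(1) = mex{} = 0
g(2) = mex{} = 0
g(3) = mex{0} = 1
g(4) = mex{0} = 1
g(5) = mex{0} = 1
g(6) = mex{0,1} = 2
g(7) = mex{0,1} = 2
g(8) = mex{0,1} = 2
g(9) = mex{1,2} = 0
g(10) = mex{1,2} = 0
So g(10) = 0.
Pile B is a plain Nim pile of size 13, so its Grundy value is 13.
By the Sprague-Grundy theorem, the Grundy value of a sum of independent games is the XOR of the component values.
Combined value = 0 XOR 13 = 13.

13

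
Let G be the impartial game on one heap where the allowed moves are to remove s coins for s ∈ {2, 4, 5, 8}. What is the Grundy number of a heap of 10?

0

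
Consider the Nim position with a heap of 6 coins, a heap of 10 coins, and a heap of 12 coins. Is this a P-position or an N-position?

P-position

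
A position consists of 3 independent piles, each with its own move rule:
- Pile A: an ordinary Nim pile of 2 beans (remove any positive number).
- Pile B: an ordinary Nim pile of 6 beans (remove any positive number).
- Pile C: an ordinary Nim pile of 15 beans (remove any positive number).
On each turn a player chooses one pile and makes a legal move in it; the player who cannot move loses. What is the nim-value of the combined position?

11

Pile A is a plain Nim pile of size 2, so its Grundy value is 2.
Pile B is a plain Nim pile of size 6, so its Grundy value is 6.
Pile C is a plain Nim pile of size 15, so its Grundy value is 15.
The value of a disjunctive sum is the nim-sum of the parts.
Combined value = 2 ⊕ 6 ⊕ 15 = 11.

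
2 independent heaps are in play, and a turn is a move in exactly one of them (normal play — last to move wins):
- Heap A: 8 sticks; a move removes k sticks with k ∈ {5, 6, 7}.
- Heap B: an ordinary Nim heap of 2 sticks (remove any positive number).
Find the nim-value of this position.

3

Grundy values for heap A (subtraction set {5, 6, 7}):
g(0) = mex{} = 0
g(1) = mex{} = 0
g(2) = mex{} = 0
g(3) = mex{} = 0
g(4) = mex{} = 0
g(5) = mex{0} = 1
g(6) = mex{0} = 1
g(7) = mex{0} = 1
g(8) = mex{0} = 1
So g(8) = 1.
Heap B is a plain Nim heap of size 2, so its Grundy value is 2.
The value of a disjunctive sum is the nim-sum of the parts.
Combined value = 1 XOR 2 = 3.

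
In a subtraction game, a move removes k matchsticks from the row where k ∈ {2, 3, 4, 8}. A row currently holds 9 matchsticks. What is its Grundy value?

1

Compute g(0), g(1), … for moves {2, 3, 4, 8}:
k:     0  1  2  3  4  5  6  7  8  9
g(k):  0  0  1  1  2  2  0  0  1  1
So g(9) = 1.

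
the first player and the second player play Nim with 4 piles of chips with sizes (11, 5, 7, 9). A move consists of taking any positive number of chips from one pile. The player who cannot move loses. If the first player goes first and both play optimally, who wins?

the second player wins

Write each in binary and XOR column by column:
  1011  (11)
  0101  (5)
  0111  (7)
  1001  (9)
  ----
  0000  (0)
The nim-sum is 0, so this is a P-position: the player to move is in a losing position under optimal play; the first player is about to move from it and so loses — the second player wins.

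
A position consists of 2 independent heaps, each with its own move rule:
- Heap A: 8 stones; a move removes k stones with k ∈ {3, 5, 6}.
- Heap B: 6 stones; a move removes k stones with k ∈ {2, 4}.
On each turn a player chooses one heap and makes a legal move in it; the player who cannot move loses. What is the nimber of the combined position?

For heap A, compute g(0), g(1), … with moves {3, 5, 6}:
g(0) = mex{} = 0
g(1) = mex{} = 0
g(2) = mex{} = 0
g(3) = mex{0} = 1
g(4) = mex{0} = 1
g(5) = mex{0} = 1
g(6) = mex{0,1} = 2
g(7) = mex{0,1} = 2
g(8) = mex{0,1} = 2
So g(8) = 2.
For heap B, compute g(0), g(1), … with moves {2, 4}:
k:     0  1  2  3  4  5  6
g(k):  0  0  1  1  2  2  0
So g(6) = 0.
By the Sprague-Grundy theorem, the Grundy value of a sum of independent games is the XOR of the component values.
Combined value = 2 ⊕ 0 = 2.

2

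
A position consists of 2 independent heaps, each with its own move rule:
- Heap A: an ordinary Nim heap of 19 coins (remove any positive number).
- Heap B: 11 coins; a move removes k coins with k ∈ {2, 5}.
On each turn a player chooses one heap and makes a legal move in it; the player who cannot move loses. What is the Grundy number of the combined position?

Heap A is a plain Nim heap of size 19, so its Grundy value is 19.
Build the Grundy sequence for heap B with g(k) = mex{g(k−s) : s ∈ {2, 5}, s ≤ k}:
g(0) = mex{} = 0
g(1) = mex{} = 0
g(2) = mex{0} = 1
g(3) = mex{0} = 1
g(4) = mex{1} = 0
g(5) = mex{0,1} = 2
g(6) = mex{0} = 1
g(7) = mex{1,2} = 0
g(8) = mex{1} = 0
g(9) = mex{0} = 1
g(10) = mex{0,2} = 1
g(11) = mex{1} = 0
So g(11) = 0.
By the Sprague-Grundy theorem, the Grundy value of a sum of independent games is the XOR of the component values.
Combined value = 19 XOR 0 = 19.

19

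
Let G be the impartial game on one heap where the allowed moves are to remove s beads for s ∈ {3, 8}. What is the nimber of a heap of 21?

Build the Grundy sequence with g(k) = mex{g(k−s) : s ∈ {3, 8}, s ≤ k}:
k:     0  1  2  3  4  5  6  7  8  9 10 11 12 13 14 15 16 17 18 19 20 21
g(k):  0  0  0  1  1  1  0  0  2  1  1  0  0  0  1  1  1  0  0  2  1  1
So g(21) = 1.

1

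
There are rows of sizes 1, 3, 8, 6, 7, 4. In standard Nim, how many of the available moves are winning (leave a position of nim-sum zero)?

1

Compute the nim-sum pairwise:
1 XOR 3 = 2
2 XOR 8 = 10
10 XOR 6 = 12
12 XOR 7 = 11
11 XOR 4 = 15
The overall nim-sum is X = 15. A row of size p has a winning move iff p XOR X < p (reduce it to p XOR X).
  1: 1 XOR 15 = 14 ≥ 1 — no move.
  3: 3 XOR 15 = 12 ≥ 3 — no move.
  8: 8 XOR 15 = 7 < 8 — winning move (to 7).
  6: 6 XOR 15 = 9 ≥ 6 — no move.
  7: 7 XOR 15 = 8 ≥ 7 — no move.
  4: 4 XOR 15 = 11 ≥ 4 — no move.
That gives 1 winning move.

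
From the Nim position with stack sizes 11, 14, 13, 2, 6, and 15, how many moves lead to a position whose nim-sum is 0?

5

Nim-sum: 11 XOR 14 XOR 13 XOR 2 XOR 6 XOR 15 = 3.
The overall nim-sum is X = 3. A stack of size p has a winning move iff p XOR X < p (reduce it to p XOR X).
  11: 11 XOR 3 = 8 < 11 — winning move (to 8).
  14: 14 XOR 3 = 13 < 14 — winning move (to 13).
  13: 13 XOR 3 = 14 ≥ 13 — no move.
  2: 2 XOR 3 = 1 < 2 — winning move (to 1).
  6: 6 XOR 3 = 5 < 6 — winning move (to 5).
  15: 15 XOR 3 = 12 < 15 — winning move (to 12).
That gives 5 winning moves.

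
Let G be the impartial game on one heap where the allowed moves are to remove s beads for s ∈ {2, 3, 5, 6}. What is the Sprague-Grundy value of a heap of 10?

Grundy values for subtraction set {2, 3, 5, 6}:
g(0) = mex{} = 0
g(1) = mex{} = 0
g(2) = mex{0} = 1
g(3) = mex{0} = 1
g(4) = mex{0,1} = 2
g(5) = mex{0,1} = 2
g(6) = mex{0,1,2} = 3
g(7) = mex{0,1,2} = 3
g(8) = mex{1,2,3} = 0
g(9) = mex{1,2,3} = 0
g(10) = mex{0,2,3} = 1
So g(10) = 1.

1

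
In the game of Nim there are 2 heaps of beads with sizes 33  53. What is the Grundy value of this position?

20

Compute the nim-sum pairwise:
33 XOR 53 = 20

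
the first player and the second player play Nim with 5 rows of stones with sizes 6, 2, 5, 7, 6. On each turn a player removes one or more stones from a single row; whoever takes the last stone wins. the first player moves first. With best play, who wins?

Bitwise XOR of the heap sizes:
  110  (6)
  010  (2)
  101  (5)
  111  (7)
  110  (6)
  ---
  000  (0)
The nim-sum is 0, so this is a P-position: the player to move is in a losing position under optimal play; the first player is about to move from it and so loses — the second player wins.

the second player wins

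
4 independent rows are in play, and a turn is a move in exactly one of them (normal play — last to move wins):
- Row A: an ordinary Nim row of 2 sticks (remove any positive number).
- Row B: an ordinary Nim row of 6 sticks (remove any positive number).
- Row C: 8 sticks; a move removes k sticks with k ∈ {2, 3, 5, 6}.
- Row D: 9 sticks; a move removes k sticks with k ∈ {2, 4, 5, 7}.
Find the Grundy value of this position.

4

Row A is a plain Nim row of size 2, so its Grundy value is 2.
Row B is a plain Nim row of size 6, so its Grundy value is 6.
Build the Grundy sequence for row C with g(k) = mex{g(k−s) : s ∈ {2, 3, 5, 6}, s ≤ k}:
k:     0  1  2  3  4  5  6  7  8
g(k):  0  0  1  1  2  2  3  3  0
So g(8) = 0.
Build the Grundy sequence for row D with g(k) = mex{g(k−s) : s ∈ {2, 4, 5, 7}, s ≤ k}:
g(0) = mex{} = 0
g(1) = mex{} = 0
g(2) = mex{0} = 1
g(3) = mex{0} = 1
g(4) = mex{0,1} = 2
g(5) = mex{0,1} = 2
g(6) = mex{0,1,2} = 3
g(7) = mex{0,1,2} = 3
g(8) = mex{0,1,2,3} = 4
g(9) = mex{1,2,3} = 0
So g(9) = 0.
The value of a disjunctive sum is the nim-sum of the parts.
Combined value = 2 XOR 6 XOR 0 XOR 0 = 4.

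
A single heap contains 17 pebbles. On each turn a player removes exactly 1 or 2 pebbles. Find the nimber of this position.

2

Grundy values for subtraction set {1, 2}:
k:     0  1  2  3  4  5  6  7  8  9 10 11 12 13 14 15 16 17
g(k):  0  1  2  0  1  2  0  1  2  0  1  2  0  1  2  0  1  2
So g(17) = 2.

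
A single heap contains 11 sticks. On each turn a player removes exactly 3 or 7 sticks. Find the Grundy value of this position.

0

Build the Grundy sequence with g(k) = mex{g(k−s) : s ∈ {3, 7}, s ≤ k}:
k:     0  1  2  3  4  5  6  7  8  9 10 11
g(k):  0  0  0  1  1  1  0  2  2  1  0  0
So g(11) = 0.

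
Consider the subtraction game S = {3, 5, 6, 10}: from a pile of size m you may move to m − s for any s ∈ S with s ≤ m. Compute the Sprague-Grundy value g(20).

1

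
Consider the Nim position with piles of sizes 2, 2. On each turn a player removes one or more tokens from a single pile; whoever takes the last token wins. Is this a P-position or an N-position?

P-position

Nim-sum: 2 XOR 2 = 0.
The nim-sum is 0, so this is a P-position: the player to move is in a losing position under optimal play.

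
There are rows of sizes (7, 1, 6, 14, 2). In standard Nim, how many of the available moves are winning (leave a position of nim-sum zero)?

1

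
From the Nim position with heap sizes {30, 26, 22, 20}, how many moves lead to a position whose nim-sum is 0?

3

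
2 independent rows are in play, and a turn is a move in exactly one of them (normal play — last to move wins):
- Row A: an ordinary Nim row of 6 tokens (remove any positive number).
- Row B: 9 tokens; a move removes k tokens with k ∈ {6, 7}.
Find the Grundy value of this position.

7

Row A is a plain Nim row of size 6, so its Grundy value is 6.
Build the Grundy sequence for row B with g(k) = mex{g(k−s) : s ∈ {6, 7}, s ≤ k}:
g(0) = mex{} = 0
g(1) = mex{} = 0
g(2) = mex{} = 0
g(3) = mex{} = 0
g(4) = mex{} = 0
g(5) = mex{} = 0
g(6) = mex{0} = 1
g(7) = mex{0} = 1
g(8) = mex{0} = 1
g(9) = mex{0} = 1
So g(9) = 1.
By the Sprague-Grundy theorem, the Grundy value of a sum of independent games is the XOR of the component values.
Combined value = 6 XOR 1 = 7.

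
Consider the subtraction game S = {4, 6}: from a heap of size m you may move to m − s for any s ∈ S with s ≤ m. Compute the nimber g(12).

0

Compute g(0), g(1), … for moves {4, 6}:
k:     0  1  2  3  4  5  6  7  8  9 10 11 12
g(k):  0  0  0  0  1  1  1  1  2  2  0  0  0
So g(12) = 0.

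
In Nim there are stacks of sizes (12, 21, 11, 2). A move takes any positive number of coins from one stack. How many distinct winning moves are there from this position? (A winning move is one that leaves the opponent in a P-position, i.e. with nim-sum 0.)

1

Compute the nim-sum pairwise:
12 XOR 21 = 25
25 XOR 11 = 18
18 XOR 2 = 16
The overall nim-sum is X = 16. A stack of size p has a winning move iff p XOR X < p (reduce it to p XOR X).
  12: 12 XOR 16 = 28 ≥ 12 — no move.
  21: 21 XOR 16 = 5 < 21 — winning move (to 5).
  11: 11 XOR 16 = 27 ≥ 11 — no move.
  2: 2 XOR 16 = 18 ≥ 2 — no move.
That gives 1 winning move.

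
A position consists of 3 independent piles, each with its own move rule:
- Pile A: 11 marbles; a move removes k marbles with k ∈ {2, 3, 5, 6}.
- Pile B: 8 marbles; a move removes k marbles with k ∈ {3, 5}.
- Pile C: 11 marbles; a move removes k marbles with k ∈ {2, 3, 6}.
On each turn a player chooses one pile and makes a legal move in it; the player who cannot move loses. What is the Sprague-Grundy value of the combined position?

Grundy values for pile A (subtraction set {2, 3, 5, 6}):
k:     0  1  2  3  4  5  6  7  8  9 10 11
g(k):  0  0  1  1  2  2  3  3  0  0  1  1
So g(11) = 1.
For pile B, compute g(0), g(1), … with moves {3, 5}:
k:     0  1  2  3  4  5  6  7  8
g(k):  0  0  0  1  1  1  2  2  0
So g(8) = 0.
For pile C, compute g(0), g(1), … with moves {2, 3, 6}:
g(0) = mex{} = 0
g(1) = mex{} = 0
g(2) = mex{0} = 1
g(3) = mex{0} = 1
g(4) = mex{0,1} = 2
g(5) = mex{1} = 0
g(6) = mex{0,1,2} = 3
g(7) = mex{0,2} = 1
g(8) = mex{0,1,3} = 2
g(9) = mex{1,3} = 0
g(10) = mex{1,2} = 0
g(11) = mex{0,2} = 1
So g(11) = 1.
By the Sprague-Grundy theorem, the Grundy value of a sum of independent games is the XOR of the component values.
Combined value = 1 XOR 0 XOR 1 = 0.

0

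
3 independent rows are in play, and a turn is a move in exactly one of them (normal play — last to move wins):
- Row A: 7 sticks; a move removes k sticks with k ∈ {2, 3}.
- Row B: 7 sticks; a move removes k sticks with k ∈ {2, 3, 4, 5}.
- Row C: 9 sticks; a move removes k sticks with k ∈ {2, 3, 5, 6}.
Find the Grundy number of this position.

1

Grundy values for row A (subtraction set {2, 3}):
k:     0  1  2  3  4  5  6  7
g(k):  0  0  1  1  2  0  0  1
So g(7) = 1.
Build the Grundy sequence for row B with g(k) = mex{g(k−s) : s ∈ {2, 3, 4, 5}, s ≤ k}:
k:     0  1  2  3  4  5  6  7
g(k):  0  0  1  1  2  2  3  0
So g(7) = 0.
For row C, compute g(0), g(1), … with moves {2, 3, 5, 6}:
g(0) = mex{} = 0
g(1) = mex{} = 0
g(2) = mex{0} = 1
g(3) = mex{0} = 1
g(4) = mex{0,1} = 2
g(5) = mex{0,1} = 2
g(6) = mex{0,1,2} = 3
g(7) = mex{0,1,2} = 3
g(8) = mex{1,2,3} = 0
g(9) = mex{1,2,3} = 0
So g(9) = 0.
The value of a disjunctive sum is the nim-sum of the parts.
Combined value = 1 XOR 0 XOR 0 = 1.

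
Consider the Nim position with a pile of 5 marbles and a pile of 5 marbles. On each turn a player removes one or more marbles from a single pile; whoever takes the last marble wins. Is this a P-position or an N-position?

P-position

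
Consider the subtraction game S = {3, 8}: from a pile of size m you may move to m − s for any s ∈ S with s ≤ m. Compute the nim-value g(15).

1

Compute g(0), g(1), … for moves {3, 8}:
k:     0  1  2  3  4  5  6  7  8  9 10 11 12 13 14 15
g(k):  0  0  0  1  1  1  0  0  2  1  1  0  0  0  1  1
So g(15) = 1.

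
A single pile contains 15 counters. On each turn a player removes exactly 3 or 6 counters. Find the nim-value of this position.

2

Grundy values for subtraction set {3, 6}:
k:     0  1  2  3  4  5  6  7  8  9 10 11 12 13 14 15
g(k):  0  0  0  1  1  1  2  2  2  0  0  0  1  1  1  2
So g(15) = 2.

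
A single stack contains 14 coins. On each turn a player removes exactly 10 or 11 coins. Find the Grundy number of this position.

Compute g(0), g(1), … for moves {10, 11}:
g(0) = mex{} = 0
g(1) = mex{} = 0
g(2) = mex{} = 0
g(3) = mex{} = 0
g(4) = mex{} = 0
g(5) = mex{} = 0
g(6) = mex{} = 0
g(7) = mex{} = 0
g(8) = mex{} = 0
g(9) = mex{} = 0
g(10) = mex{0} = 1
g(11) = mex{0} = 1
g(12) = mex{0} = 1
g(13) = mex{0} = 1
g(14) = mex{0} = 1
So g(14) = 1.

1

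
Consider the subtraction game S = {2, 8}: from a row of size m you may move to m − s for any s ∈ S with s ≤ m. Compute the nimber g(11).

0

Compute g(0), g(1), … for moves {2, 8}:
k:     0  1  2  3  4  5  6  7  8  9 10 11
g(k):  0  0  1  1  0  0  1  1  2  2  0  0
So g(11) = 0.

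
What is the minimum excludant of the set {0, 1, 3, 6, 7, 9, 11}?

2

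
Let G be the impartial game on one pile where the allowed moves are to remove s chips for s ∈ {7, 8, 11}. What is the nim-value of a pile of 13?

Grundy values for subtraction set {7, 8, 11}:
k:     0  1  2  3  4  5  6  7  8  9 10 11 12 13
g(k):  0  0  0  0  0  0  0  1  1  1  1  1  1  1
So g(13) = 1.

1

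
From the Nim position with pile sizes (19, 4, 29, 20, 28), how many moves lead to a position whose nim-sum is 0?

Nim-sum: 19 XOR 4 XOR 29 XOR 20 XOR 28 = 2.
The overall nim-sum is X = 2. A pile of size p has a winning move iff p XOR X < p (reduce it to p XOR X).
  19: 19 XOR 2 = 17 < 19 — winning move (to 17).
  4: 4 XOR 2 = 6 ≥ 4 — no move.
  29: 29 XOR 2 = 31 ≥ 29 — no move.
  20: 20 XOR 2 = 22 ≥ 20 — no move.
  28: 28 XOR 2 = 30 ≥ 28 — no move.
That gives 1 winning move.

1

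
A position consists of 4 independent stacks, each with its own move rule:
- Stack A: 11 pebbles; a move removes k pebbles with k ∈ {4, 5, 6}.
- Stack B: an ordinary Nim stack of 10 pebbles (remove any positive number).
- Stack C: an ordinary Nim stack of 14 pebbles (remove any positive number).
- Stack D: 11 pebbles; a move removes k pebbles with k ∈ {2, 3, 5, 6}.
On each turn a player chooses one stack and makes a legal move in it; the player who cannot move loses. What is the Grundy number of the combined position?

For stack A, compute g(0), g(1), … with moves {4, 5, 6}:
k:     0  1  2  3  4  5  6  7  8  9 10 11
g(k):  0  0  0  0  1  1  1  1  2  2  0  0
So g(11) = 0.
Stack B is a plain Nim stack of size 10, so its Grundy value is 10.
Stack C is a plain Nim stack of size 14, so its Grundy value is 14.
Build the Grundy sequence for stack D with g(k) = mex{g(k−s) : s ∈ {2, 3, 5, 6}, s ≤ k}:
g(0) = mex{} = 0
g(1) = mex{} = 0
g(2) = mex{0} = 1
g(3) = mex{0} = 1
g(4) = mex{0,1} = 2
g(5) = mex{0,1} = 2
g(6) = mex{0,1,2} = 3
g(7) = mex{0,1,2} = 3
g(8) = mex{1,2,3} = 0
g(9) = mex{1,2,3} = 0
g(10) = mex{0,2,3} = 1
g(11) = mex{0,2,3} = 1
So g(11) = 1.
The value of a disjunctive sum is the nim-sum of the parts.
Combined value = 0 XOR 10 XOR 14 XOR 1 = 5.

5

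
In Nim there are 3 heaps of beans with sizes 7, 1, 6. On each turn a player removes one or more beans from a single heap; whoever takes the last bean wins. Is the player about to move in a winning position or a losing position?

Losing position

Bitwise XOR of the heap sizes:
  111  (7)
  001  (1)
  110  (6)
  ---
  000  (0)
The nim-sum is 0, so this is a P-position: the player to move is in a losing position under optimal play.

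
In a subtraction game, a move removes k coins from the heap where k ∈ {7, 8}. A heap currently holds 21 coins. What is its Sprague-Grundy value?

0

Compute g(0), g(1), … for moves {7, 8}:
k:     0  1  2  3  4  5  6  7  8  9 10 11 12 13 14 15 16 17 18 19 20 21
g(k):  0  0  0  0  0  0  0  1  1  1  1  1  1  1  2  0  0  0  0  0  0  0
So g(21) = 0.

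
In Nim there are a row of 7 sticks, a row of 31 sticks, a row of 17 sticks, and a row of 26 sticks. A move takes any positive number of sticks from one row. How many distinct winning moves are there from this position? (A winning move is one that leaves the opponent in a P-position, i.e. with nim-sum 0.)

3

Compute the nim-sum pairwise:
7 ^ 31 = 24
24 ^ 17 = 9
9 ^ 26 = 19
The overall nim-sum is X = 19. A row of size p has a winning move iff p XOR X < p (reduce it to p XOR X).
  7: 7 XOR 19 = 20 ≥ 7 — no move.
  31: 31 XOR 19 = 12 < 31 — winning move (to 12).
  17: 17 XOR 19 = 2 < 17 — winning move (to 2).
  26: 26 XOR 19 = 9 < 26 — winning move (to 9).
That gives 3 winning moves.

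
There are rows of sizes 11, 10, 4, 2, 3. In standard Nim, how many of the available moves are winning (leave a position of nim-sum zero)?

In binary:
  1011  (11)
  1010  (10)
  0100  (4)
  0010  (2)
  0011  (3)
  ----
  0100  (4)
The overall nim-sum is X = 4. A row of size p has a winning move iff p XOR X < p (reduce it to p XOR X).
  11: 11 XOR 4 = 15 ≥ 11 — no move.
  10: 10 XOR 4 = 14 ≥ 10 — no move.
  4: 4 XOR 4 = 0 < 4 — winning move (to 0).
  2: 2 XOR 4 = 6 ≥ 2 — no move.
  3: 3 XOR 4 = 7 ≥ 3 — no move.
That gives 1 winning move.

1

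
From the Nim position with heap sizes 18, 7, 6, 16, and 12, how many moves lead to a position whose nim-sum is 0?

1

Compute the nim-sum pairwise:
18 XOR 7 = 21
21 XOR 6 = 19
19 XOR 16 = 3
3 XOR 12 = 15
The overall nim-sum is X = 15. A heap of size p has a winning move iff p XOR X < p (reduce it to p XOR X).
  18: 18 XOR 15 = 29 ≥ 18 — no move.
  7: 7 XOR 15 = 8 ≥ 7 — no move.
  6: 6 XOR 15 = 9 ≥ 6 — no move.
  16: 16 XOR 15 = 31 ≥ 16 — no move.
  12: 12 XOR 15 = 3 < 12 — winning move (to 3).
That gives 1 winning move.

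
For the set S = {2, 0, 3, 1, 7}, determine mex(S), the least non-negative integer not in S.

4

The values 0, 1, 2, 3 are all present; 4 is the first non-negative integer missing from the set.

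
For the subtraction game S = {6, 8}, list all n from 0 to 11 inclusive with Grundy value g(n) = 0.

0, 1, 2, 3, 4, 5

Build the Grundy sequence with g(k) = mex{g(k−s) : s ∈ {6, 8}, s ≤ k}:
g(0) = mex{} = 0
g(1) = mex{} = 0
g(2) = mex{} = 0
g(3) = mex{} = 0
g(4) = mex{} = 0
g(5) = mex{} = 0
g(6) = mex{0} = 1
g(7) = mex{0} = 1
g(8) = mex{0} = 1
g(9) = mex{0} = 1
g(10) = mex{0} = 1
g(11) = mex{0} = 1
The P-positions (g = 0) in 0..11 are 0, 1, 2, 3, 4, 5.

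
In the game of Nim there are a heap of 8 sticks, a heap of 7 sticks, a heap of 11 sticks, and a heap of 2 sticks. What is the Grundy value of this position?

6

In binary:
  1000  (8)
  0111  (7)
  1011  (11)
  0010  (2)
  ----
  0110  (6)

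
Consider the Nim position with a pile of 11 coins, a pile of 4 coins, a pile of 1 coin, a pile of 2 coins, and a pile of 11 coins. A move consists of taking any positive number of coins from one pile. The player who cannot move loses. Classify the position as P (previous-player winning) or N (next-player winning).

N-position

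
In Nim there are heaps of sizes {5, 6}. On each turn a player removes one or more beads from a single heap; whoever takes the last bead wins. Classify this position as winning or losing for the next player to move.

Bitwise XOR of the heap sizes:
  101  (5)
  110  (6)
  ---
  011  (3)
The nim-sum is 3 ≠ 0, so this is an N-position: the player to move can win.

Winning position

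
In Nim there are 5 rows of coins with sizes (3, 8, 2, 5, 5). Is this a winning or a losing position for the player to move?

Winning position

Bitwise XOR of the heap sizes:
  0011  (3)
  1000  (8)
  0010  (2)
  0101  (5)
  0101  (5)
  ----
  1001  (9)
The nim-sum is 9 ≠ 0, so this is an N-position: the player to move can win.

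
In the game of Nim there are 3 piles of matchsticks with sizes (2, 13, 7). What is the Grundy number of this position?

Nim-sum: 2 ⊕ 13 ⊕ 7 = 8.

8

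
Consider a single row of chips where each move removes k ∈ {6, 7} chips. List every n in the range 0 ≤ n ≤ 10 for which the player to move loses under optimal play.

0, 1, 2, 3, 4, 5

Build the Grundy sequence with g(k) = mex{g(k−s) : s ∈ {6, 7}, s ≤ k}:
k:     0  1  2  3  4  5  6  7  8  9 10
g(k):  0  0  0  0  0  0  1  1  1  1  1
The P-positions (g = 0) in 0..10 are 0, 1, 2, 3, 4, 5.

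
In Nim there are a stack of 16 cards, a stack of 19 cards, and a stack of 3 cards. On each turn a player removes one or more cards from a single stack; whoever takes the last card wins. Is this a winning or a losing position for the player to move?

Bitwise XOR of the heap sizes:
  10000  (16)
  10011  (19)
  00011  (3)
  -----
  00000  (0)
The nim-sum is 0, so this is a P-position: the player to move is in a losing position under optimal play.

Losing position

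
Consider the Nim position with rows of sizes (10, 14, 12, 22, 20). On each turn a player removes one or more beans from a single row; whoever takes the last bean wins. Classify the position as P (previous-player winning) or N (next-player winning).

Compute the nim-sum pairwise:
10 XOR 14 = 4
4 XOR 12 = 8
8 XOR 22 = 30
30 XOR 20 = 10
The nim-sum is 10 ≠ 0, so this is an N-position: the player to move can win.

N-position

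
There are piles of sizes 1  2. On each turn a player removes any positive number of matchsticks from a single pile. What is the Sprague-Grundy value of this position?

3

Write each in binary and XOR column by column:
  01  (1)
  10  (2)
  --
  11  (3)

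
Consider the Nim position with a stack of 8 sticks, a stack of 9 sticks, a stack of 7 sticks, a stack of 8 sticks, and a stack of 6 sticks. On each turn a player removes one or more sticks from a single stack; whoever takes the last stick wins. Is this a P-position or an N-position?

N-position

Compute the nim-sum pairwise:
8 XOR 9 = 1
1 XOR 7 = 6
6 XOR 8 = 14
14 XOR 6 = 8
The nim-sum is 8 ≠ 0, so this is an N-position: the player to move can win.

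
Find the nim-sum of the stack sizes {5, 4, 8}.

Write each in binary and XOR column by column:
  0101  (5)
  0100  (4)
  1000  (8)
  ----
  1001  (9)

9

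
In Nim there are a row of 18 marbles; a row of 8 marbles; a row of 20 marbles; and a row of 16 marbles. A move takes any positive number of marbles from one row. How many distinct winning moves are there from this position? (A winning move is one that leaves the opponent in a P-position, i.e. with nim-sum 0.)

3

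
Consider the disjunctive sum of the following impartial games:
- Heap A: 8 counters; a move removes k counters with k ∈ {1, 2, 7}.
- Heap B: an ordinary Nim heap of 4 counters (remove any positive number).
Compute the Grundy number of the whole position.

Build the Grundy sequence for heap A with g(k) = mex{g(k−s) : s ∈ {1, 2, 7}, s ≤ k}:
k:     0  1  2  3  4  5  6  7  8
g(k):  0  1  2  0  1  2  0  1  2
So g(8) = 2.
Heap B is a plain Nim heap of size 4, so its Grundy value is 4.
By the Sprague-Grundy theorem, the Grundy value of a sum of independent games is the XOR of the component values.
Combined value = 2 XOR 4 = 6.

6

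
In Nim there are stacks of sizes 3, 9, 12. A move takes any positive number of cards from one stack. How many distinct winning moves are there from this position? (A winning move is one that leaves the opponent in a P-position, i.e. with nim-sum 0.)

In binary:
  0011  (3)
  1001  (9)
  1100  (12)
  ----
  0110  (6)
The overall nim-sum is X = 6. A stack of size p has a winning move iff p XOR X < p (reduce it to p XOR X).
  3: 3 XOR 6 = 5 ≥ 3 — no move.
  9: 9 XOR 6 = 15 ≥ 9 — no move.
  12: 12 XOR 6 = 10 < 12 — winning move (to 10).
That gives 1 winning move.

1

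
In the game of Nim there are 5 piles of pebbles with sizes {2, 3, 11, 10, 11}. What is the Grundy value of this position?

11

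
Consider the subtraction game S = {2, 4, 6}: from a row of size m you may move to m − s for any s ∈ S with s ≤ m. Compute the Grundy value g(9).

0

Compute g(0), g(1), … for moves {2, 4, 6}:
g(0) = mex{} = 0
g(1) = mex{} = 0
g(2) = mex{0} = 1
g(3) = mex{0} = 1
g(4) = mex{0,1} = 2
g(5) = mex{0,1} = 2
g(6) = mex{0,1,2} = 3
g(7) = mex{0,1,2} = 3
g(8) = mex{1,2,3} = 0
g(9) = mex{1,2,3} = 0
So g(9) = 0.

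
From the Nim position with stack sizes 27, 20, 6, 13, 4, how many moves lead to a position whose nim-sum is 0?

Bitwise XOR of the heap sizes:
  11011  (27)
  10100  (20)
  00110  (6)
  01101  (13)
  00100  (4)
  -----
  00000  (0)
The nim-sum is already 0, so every move leaves a nonzero nim-sum — there are no winning moves.

0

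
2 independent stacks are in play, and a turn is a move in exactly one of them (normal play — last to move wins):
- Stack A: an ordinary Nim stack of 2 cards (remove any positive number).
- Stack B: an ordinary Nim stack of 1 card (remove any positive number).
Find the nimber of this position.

3

Stack A is a plain Nim stack of size 2, so its Grundy value is 2.
Stack B is a plain Nim stack of size 1, so its Grundy value is 1.
The value of a disjunctive sum is the nim-sum of the parts.
Combined value = 2 ⊕ 1 = 3.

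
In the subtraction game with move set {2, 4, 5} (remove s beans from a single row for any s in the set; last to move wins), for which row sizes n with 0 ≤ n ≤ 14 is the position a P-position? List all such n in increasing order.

Build the Grundy sequence with g(k) = mex{g(k−s) : s ∈ {2, 4, 5}, s ≤ k}:
g(0) = mex{} = 0
g(1) = mex{} = 0
g(2) = mex{0} = 1
g(3) = mex{0} = 1
g(4) = mex{0,1} = 2
g(5) = mex{0,1} = 2
g(6) = mex{0,1,2} = 3
g(7) = mex{1,2} = 0
g(8) = mex{1,2,3} = 0
g(9) = mex{0,2} = 1
g(10) = mex{0,2,3} = 1
g(11) = mex{0,1,3} = 2
g(12) = mex{0,1} = 2
g(13) = mex{0,1,2} = 3
g(14) = mex{1,2} = 0
The P-positions (g = 0) in 0..14 are 0, 1, 7, 8, 14.

0, 1, 7, 8, 14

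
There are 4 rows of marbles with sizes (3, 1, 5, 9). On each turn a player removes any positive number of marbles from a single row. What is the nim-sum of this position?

Compute the nim-sum pairwise:
3 ⊕ 1 = 2
2 ⊕ 5 = 7
7 ⊕ 9 = 14

14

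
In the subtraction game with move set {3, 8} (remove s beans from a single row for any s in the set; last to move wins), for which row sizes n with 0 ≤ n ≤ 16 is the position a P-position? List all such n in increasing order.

0, 1, 2, 6, 7, 11, 12, 13

Grundy values for subtraction set {3, 8}:
k:     0  1  2  3  4  5  6  7  8  9 10 11 12 13 14 15 16
g(k):  0  0  0  1  1  1  0  0  2  1  1  0  0  0  1  1  1
The P-positions (g = 0) in 0..16 are 0, 1, 2, 6, 7, 11, 12, 13.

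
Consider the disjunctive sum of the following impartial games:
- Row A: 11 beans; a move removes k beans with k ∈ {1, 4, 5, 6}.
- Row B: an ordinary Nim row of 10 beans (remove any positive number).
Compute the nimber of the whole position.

10

Grundy values for row A (subtraction set {1, 4, 5, 6}):
g(0) = mex{} = 0
g(1) = mex{0} = 1
g(2) = mex{1} = 0
g(3) = mex{0} = 1
g(4) = mex{0,1} = 2
g(5) = mex{0,1,2} = 3
g(6) = mex{0,1,3} = 2
g(7) = mex{0,1,2} = 3
g(8) = mex{0,1,2,3} = 4
g(9) = mex{1,2,3,4} = 0
g(10) = mex{0,2,3} = 1
g(11) = mex{1,2,3} = 0
So g(11) = 0.
Row B is a plain Nim row of size 10, so its Grundy value is 10.
The value of a disjunctive sum is the nim-sum of the parts.
Combined value = 0 ⊕ 10 = 10.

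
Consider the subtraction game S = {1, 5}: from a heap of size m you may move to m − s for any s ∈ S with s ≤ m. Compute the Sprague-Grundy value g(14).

Grundy values for subtraction set {1, 5}:
k:     0  1  2  3  4  5  6  7  8  9 10 11 12 13 14
g(k):  0  1  0  1  0  1  0  1  0  1  0  1  0  1  0
So g(14) = 0.

0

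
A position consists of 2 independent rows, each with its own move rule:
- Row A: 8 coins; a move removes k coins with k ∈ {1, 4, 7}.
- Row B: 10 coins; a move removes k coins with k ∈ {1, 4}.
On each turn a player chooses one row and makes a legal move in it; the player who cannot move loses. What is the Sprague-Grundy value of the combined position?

Build the Grundy sequence for row A with g(k) = mex{g(k−s) : s ∈ {1, 4, 7}, s ≤ k}:
k:     0  1  2  3  4  5  6  7  8
g(k):  0  1  0  1  2  0  1  2  0
So g(8) = 0.
Grundy values for row B (subtraction set {1, 4}):
k:     0  1  2  3  4  5  6  7  8  9 10
g(k):  0  1  0  1  2  0  1  0  1  2  0
So g(10) = 0.
The value of a disjunctive sum is the nim-sum of the parts.
Combined value = 0 XOR 0 = 0.

0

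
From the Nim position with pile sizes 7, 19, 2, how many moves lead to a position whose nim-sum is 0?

1

Compute the nim-sum pairwise:
7 ^ 19 = 20
20 ^ 2 = 22
The overall nim-sum is X = 22. A pile of size p has a winning move iff p XOR X < p (reduce it to p XOR X).
  7: 7 XOR 22 = 17 ≥ 7 — no move.
  19: 19 XOR 22 = 5 < 19 — winning move (to 5).
  2: 2 XOR 22 = 20 ≥ 2 — no move.
That gives 1 winning move.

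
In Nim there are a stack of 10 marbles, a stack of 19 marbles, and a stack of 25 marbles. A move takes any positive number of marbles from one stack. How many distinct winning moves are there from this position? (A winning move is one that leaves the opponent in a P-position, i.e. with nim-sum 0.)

0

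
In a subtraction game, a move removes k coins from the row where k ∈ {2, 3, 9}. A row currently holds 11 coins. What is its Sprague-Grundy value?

0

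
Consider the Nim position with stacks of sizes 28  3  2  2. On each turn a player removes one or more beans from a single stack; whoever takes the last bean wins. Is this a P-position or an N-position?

N-position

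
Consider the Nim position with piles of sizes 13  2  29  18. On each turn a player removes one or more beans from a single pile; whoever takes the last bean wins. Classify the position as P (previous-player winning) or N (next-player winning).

P-position

In binary:
  01101  (13)
  00010  (2)
  11101  (29)
  10010  (18)
  -----
  00000  (0)
The nim-sum is 0, so this is a P-position: the player to move is in a losing position under optimal play.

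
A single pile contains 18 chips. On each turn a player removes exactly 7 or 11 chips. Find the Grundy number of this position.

Grundy values for subtraction set {7, 11}:
k:     0  1  2  3  4  5  6  7  8  9 10 11 12 13 14 15 16 17 18
g(k):  0  0  0  0  0  0  0  1  1  1  1  1  1  1  2  2  2  2  0
So g(18) = 0.

0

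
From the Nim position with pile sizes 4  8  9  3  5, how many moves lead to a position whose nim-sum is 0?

Compute the nim-sum pairwise:
4 ⊕ 8 = 12
12 ⊕ 9 = 5
5 ⊕ 3 = 6
6 ⊕ 5 = 3
The overall nim-sum is X = 3. A pile of size p has a winning move iff p XOR X < p (reduce it to p XOR X).
  4: 4 XOR 3 = 7 ≥ 4 — no move.
  8: 8 XOR 3 = 11 ≥ 8 — no move.
  9: 9 XOR 3 = 10 ≥ 9 — no move.
  3: 3 XOR 3 = 0 < 3 — winning move (to 0).
  5: 5 XOR 3 = 6 ≥ 5 — no move.
That gives 1 winning move.

1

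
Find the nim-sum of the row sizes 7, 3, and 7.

3

Write each in binary and XOR column by column:
  111  (7)
  011  (3)
  111  (7)
  ---
  011  (3)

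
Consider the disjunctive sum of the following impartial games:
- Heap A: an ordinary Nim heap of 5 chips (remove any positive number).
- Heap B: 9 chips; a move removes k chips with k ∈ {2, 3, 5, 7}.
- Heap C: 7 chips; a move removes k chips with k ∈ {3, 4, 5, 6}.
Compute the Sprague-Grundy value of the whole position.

7

Heap A is a plain Nim heap of size 5, so its Grundy value is 5.
For heap B, compute g(0), g(1), … with moves {2, 3, 5, 7}:
g(0) = mex{} = 0
g(1) = mex{} = 0
g(2) = mex{0} = 1
g(3) = mex{0} = 1
g(4) = mex{0,1} = 2
g(5) = mex{0,1} = 2
g(6) = mex{0,1,2} = 3
g(7) = mex{0,1,2} = 3
g(8) = mex{0,1,2,3} = 4
g(9) = mex{1,2,3} = 0
So g(9) = 0.
Build the Grundy sequence for heap C with g(k) = mex{g(k−s) : s ∈ {3, 4, 5, 6}, s ≤ k}:
k:     0  1  2  3  4  5  6  7
g(k):  0  0  0  1  1  1  2  2
So g(7) = 2.
The value of a disjunctive sum is the nim-sum of the parts.
Combined value = 5 XOR 0 XOR 2 = 7.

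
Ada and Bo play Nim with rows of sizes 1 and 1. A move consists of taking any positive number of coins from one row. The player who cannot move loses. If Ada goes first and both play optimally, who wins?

Nim-sum: 1 XOR 1 = 0.
The nim-sum is 0, so this is a P-position: the player to move is in a losing position under optimal play; Ada is about to move from it and so loses — Bo wins.

Bo wins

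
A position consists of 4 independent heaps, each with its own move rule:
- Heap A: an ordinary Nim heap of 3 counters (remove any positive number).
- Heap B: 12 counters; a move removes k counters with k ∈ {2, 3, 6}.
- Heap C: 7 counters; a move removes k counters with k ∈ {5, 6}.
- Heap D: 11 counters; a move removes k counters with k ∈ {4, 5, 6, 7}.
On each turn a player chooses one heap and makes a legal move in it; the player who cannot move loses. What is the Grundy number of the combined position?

Heap A is a plain Nim heap of size 3, so its Grundy value is 3.
Build the Grundy sequence for heap B with g(k) = mex{g(k−s) : s ∈ {2, 3, 6}, s ≤ k}:
k:     0  1  2  3  4  5  6  7  8  9 10 11 12
g(k):  0  0  1  1  2  0  3  1  2  0  0  1  1
So g(12) = 1.
For heap C, compute g(0), g(1), … with moves {5, 6}:
g(0) = mex{} = 0
g(1) = mex{} = 0
g(2) = mex{} = 0
g(3) = mex{} = 0
g(4) = mex{} = 0
g(5) = mex{0} = 1
g(6) = mex{0} = 1
g(7) = mex{0} = 1
So g(7) = 1.
Grundy values for heap D (subtraction set {4, 5, 6, 7}):
g(0) = mex{} = 0
g(1) = mex{} = 0
g(2) = mex{} = 0
g(3) = mex{} = 0
g(4) = mex{0} = 1
g(5) = mex{0} = 1
g(6) = mex{0} = 1
g(7) = mex{0} = 1
g(8) = mex{0,1} = 2
g(9) = mex{0,1} = 2
g(10) = mex{0,1} = 2
g(11) = mex{1} = 0
So g(11) = 0.
The value of a disjunctive sum is the nim-sum of the parts.
Combined value = 3 XOR 1 XOR 1 XOR 0 = 3.

3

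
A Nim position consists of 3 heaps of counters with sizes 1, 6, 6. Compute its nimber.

1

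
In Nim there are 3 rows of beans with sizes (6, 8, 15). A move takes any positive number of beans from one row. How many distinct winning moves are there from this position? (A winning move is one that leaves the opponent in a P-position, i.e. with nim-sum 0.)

1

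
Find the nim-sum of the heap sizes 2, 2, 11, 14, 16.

Nim-sum: 2 XOR 2 XOR 11 XOR 14 XOR 16 = 21.

21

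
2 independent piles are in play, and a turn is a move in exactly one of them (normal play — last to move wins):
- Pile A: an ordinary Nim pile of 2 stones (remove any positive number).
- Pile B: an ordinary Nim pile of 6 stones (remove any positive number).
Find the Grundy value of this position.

4

Pile A is a plain Nim pile of size 2, so its Grundy value is 2.
Pile B is a plain Nim pile of size 6, so its Grundy value is 6.
By the Sprague-Grundy theorem, the Grundy value of a sum of independent games is the XOR of the component values.
Combined value = 2 ⊕ 6 = 4.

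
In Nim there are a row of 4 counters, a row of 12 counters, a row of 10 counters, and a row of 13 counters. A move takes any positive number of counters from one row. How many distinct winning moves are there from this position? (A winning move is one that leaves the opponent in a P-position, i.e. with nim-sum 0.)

Compute the nim-sum pairwise:
4 ⊕ 12 = 8
8 ⊕ 10 = 2
2 ⊕ 13 = 15
The overall nim-sum is X = 15. A row of size p has a winning move iff p XOR X < p (reduce it to p XOR X).
  4: 4 XOR 15 = 11 ≥ 4 — no move.
  12: 12 XOR 15 = 3 < 12 — winning move (to 3).
  10: 10 XOR 15 = 5 < 10 — winning move (to 5).
  13: 13 XOR 15 = 2 < 13 — winning move (to 2).
That gives 3 winning moves.

3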